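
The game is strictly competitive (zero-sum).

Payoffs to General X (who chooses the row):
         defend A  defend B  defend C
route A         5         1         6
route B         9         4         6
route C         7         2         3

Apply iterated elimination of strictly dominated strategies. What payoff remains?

Column defend C is strictly dominated by defend B for General Y (1<6, 4<6, 2<3); eliminate defend C.
Row route C is strictly dominated by row route B (9>7, 4>2); eliminate route C.
Row route A is strictly dominated by row route B (9>5, 4>1); eliminate route A.
Column defend A is strictly dominated by defend B for General Y (4<9); eliminate defend A.
Only (route B, defend B) remains, with payoff 4.

4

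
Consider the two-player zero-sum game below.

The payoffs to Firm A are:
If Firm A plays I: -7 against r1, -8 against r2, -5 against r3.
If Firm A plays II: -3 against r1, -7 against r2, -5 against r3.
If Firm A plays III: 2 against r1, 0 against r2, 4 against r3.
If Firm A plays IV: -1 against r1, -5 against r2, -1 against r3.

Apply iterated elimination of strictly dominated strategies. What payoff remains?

0

Column r1 is strictly dominated by r2 for Firm B (-8<-7, -7<-3, 0<2, -5<-1); eliminate r1.
Column r3 is strictly dominated by r2 for Firm B (-8<-5, -7<-5, 0<4, -5<-1); eliminate r3.
Row IV is strictly dominated by row III (0>-5); eliminate IV.
Row II is strictly dominated by row III (0>-7); eliminate II.
Row I is strictly dominated by row III (0>-8); eliminate I.
Only (III, r2) remains, with payoff 0.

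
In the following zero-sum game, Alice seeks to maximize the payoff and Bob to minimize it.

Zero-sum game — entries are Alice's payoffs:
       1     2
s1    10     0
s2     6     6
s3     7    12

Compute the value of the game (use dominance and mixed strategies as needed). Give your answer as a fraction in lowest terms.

8

Row s2 is strictly dominated by row s3, so Alice never plays it.
The remaining 2×2 game on (s1, s3) × (1, 2) has no saddle point. Let Alice play s1 with probability p; indifference gives 10p + 7(1−p) = 12(1−p), so p = 1/3.
Similarly Bob's optimal q on 1 is 4/5, and the value is 10·(4/5) + (0)·(1/5) = 8.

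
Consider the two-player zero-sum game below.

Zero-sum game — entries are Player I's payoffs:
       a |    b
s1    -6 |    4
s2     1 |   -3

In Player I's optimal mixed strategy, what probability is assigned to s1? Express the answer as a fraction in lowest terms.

2/7

Row minima are -6 and -3, so Player I's maximin is -3; column maxima are 1 and 4, so Player II's minimax is 1. These differ, so the equilibrium is in mixed strategies.
Let Player I play s1 with probability p. Player II is indifferent when −6p + (1−p) = 4p − 3(1−p), giving p = 2/7.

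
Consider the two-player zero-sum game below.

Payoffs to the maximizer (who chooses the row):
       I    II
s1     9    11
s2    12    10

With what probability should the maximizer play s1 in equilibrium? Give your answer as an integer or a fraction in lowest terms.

Row minima are 9 and 10, so the maximizer's maximin is 10; column maxima are 12 and 11, so the minimizer's minimax is 11. These differ, so the equilibrium is in mixed strategies.
Let the maximizer play s1 with probability p. The minimizer is indifferent when 9p + 12(1−p) = 11p + 10(1−p), giving p = 1/2.

1/2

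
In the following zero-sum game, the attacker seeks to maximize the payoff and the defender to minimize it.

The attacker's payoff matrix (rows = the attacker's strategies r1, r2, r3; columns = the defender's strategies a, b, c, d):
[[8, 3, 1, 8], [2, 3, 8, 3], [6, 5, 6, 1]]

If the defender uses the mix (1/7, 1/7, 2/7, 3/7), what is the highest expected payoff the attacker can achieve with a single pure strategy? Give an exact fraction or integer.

r1: (8)·(1/7) + (3)·(1/7) + (1)·(2/7) + (8)·(3/7) = 37/7.
r2: (2)·(1/7) + (3)·(1/7) + (8)·(2/7) + (3)·(3/7) = 30/7.
r3: (6)·(1/7) + (5)·(1/7) + (6)·(2/7) + (1)·(3/7) = 26/7.
The best pure response is r1 with expected payoff 37/7.

37/7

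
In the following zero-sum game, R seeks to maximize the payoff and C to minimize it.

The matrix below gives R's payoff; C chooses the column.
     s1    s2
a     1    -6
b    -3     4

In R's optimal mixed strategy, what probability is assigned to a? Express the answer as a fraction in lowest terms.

1/2

Row minima are -6 and -3, so R's maximin is -3; column maxima are 1 and 4, so C's minimax is 1. These differ, so the equilibrium is in mixed strategies.
Let R play a with probability p. C is indifferent when p − 3(1−p) = −6p + 4(1−p), giving p = 1/2.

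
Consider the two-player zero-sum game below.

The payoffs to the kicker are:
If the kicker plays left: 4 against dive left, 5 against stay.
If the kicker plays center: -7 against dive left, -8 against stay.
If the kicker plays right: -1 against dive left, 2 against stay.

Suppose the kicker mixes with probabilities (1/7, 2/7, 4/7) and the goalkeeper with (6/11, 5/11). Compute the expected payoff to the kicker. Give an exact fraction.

Against (6/11, 5/11), each row's expected payoff is left: 49/11; center: -82/11; right: 4/11.
Taking the (1/7, 2/7, 4/7)-weighted average: (1/7)·(49/11) + (2/7)·(-82/11) + (4/7)·(4/11) = -9/7.

-9/7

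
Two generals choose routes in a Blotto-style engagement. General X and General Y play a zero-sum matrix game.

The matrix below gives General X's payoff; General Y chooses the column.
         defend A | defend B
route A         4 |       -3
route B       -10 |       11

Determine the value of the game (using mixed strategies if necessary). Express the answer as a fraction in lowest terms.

1/2

Row minima are -3 and -10, so General X's maximin is -3; column maxima are 4 and 11, so General Y's minimax is 4. These differ, so the equilibrium is in mixed strategies.
Let General X play route A with probability p. General Y is indifferent when 4p − 10(1−p) = −3p + 11(1−p), giving p = 3/4.
Let General Y play defend A with probability q. General X is indifferent when 4q − 3(1−q) = −10q + 11(1−q), giving q = 1/2.
The value is 4·(1/2) + (-3)·(1/2) = 1/2.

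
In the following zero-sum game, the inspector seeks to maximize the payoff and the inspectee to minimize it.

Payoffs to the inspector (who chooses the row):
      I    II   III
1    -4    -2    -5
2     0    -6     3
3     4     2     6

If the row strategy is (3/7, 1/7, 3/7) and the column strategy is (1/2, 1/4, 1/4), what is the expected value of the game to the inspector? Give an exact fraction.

Against (1/2, 1/4, 1/4), each row's expected payoff is 1: -15/4; 2: -3/4; 3: 4.
Taking the (3/7, 1/7, 3/7)-weighted average: (3/7)·(-15/4) + (1/7)·(-3/4) + (3/7)·(4) = 0.

0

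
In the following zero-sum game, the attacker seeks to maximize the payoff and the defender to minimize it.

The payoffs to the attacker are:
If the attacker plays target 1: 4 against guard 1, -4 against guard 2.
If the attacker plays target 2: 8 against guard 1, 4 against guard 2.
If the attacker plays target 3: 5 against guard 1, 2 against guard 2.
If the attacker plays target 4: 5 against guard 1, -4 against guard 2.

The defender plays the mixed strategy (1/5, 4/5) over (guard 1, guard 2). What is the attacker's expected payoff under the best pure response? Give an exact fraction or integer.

target 1: (4)·(1/5) + (-4)·(4/5) = -12/5.
target 2: (8)·(1/5) + (4)·(4/5) = 24/5.
target 3: (5)·(1/5) + (2)·(4/5) = 13/5.
target 4: (5)·(1/5) + (-4)·(4/5) = -11/5.
The best pure response is target 2 with expected payoff 24/5.

24/5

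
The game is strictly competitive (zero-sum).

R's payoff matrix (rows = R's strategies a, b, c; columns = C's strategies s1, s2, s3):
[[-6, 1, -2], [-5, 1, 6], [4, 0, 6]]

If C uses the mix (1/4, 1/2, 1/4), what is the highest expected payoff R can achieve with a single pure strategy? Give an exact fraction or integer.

a: (-6)·(1/4) + (1)·(1/2) + (-2)·(1/4) = -3/2.
b: (-5)·(1/4) + (1)·(1/2) + (6)·(1/4) = 3/4.
c: (4)·(1/4) + (0)·(1/2) + (6)·(1/4) = 5/2.
The best pure response is c with expected payoff 5/2.

5/2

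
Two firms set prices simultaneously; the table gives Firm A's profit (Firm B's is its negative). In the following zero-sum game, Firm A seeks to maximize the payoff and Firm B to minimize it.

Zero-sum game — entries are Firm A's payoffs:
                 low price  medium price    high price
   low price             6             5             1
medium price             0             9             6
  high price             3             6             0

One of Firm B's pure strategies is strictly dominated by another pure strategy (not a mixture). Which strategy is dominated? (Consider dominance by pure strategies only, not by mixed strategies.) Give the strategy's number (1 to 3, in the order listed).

2

Firm B prefers columns that give Firm A less. Compare medium price with high price: 1 < 5, 6 < 9, 0 < 6.
So high price strictly dominates medium price for Firm B; medium price is strictly dominated.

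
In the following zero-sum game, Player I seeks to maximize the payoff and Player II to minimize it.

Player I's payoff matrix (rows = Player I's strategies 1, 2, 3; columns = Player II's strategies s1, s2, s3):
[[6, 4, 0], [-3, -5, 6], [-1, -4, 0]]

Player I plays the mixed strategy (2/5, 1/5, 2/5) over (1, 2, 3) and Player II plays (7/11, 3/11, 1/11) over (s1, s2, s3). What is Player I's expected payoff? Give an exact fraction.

Against (7/11, 3/11, 1/11), each row's expected payoff is 1: 54/11; 2: -30/11; 3: -19/11.
Taking the (2/5, 1/5, 2/5)-weighted average: (2/5)·(54/11) + (1/5)·(-30/11) + (2/5)·(-19/11) = 8/11.

8/11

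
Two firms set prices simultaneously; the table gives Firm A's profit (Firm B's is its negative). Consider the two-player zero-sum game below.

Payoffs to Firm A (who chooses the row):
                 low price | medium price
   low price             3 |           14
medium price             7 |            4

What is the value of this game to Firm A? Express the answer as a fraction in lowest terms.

Row minima are 3 and 4, so Firm A's maximin is 4; column maxima are 7 and 14, so Firm B's minimax is 7. These differ, so the equilibrium is in mixed strategies.
Let Firm A play low price with probability p. Firm B is indifferent when 3p + 7(1−p) = 14p + 4(1−p), giving p = 3/14.
Let Firm B play low price with probability q. Firm A is indifferent when 3q + 14(1−q) = 7q + 4(1−q), giving q = 5/7.
The value is 3·(5/7) + (14)·(2/7) = 43/7.

43/7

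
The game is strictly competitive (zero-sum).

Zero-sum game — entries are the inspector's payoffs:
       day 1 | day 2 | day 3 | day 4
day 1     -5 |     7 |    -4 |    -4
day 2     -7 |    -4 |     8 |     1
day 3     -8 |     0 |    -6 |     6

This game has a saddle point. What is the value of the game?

Row minima: -5, -7, -8 → the inspector's maximin is -5.
Column maxima: -5, 7, 8, 6 → the inspectee's minimax is -5.
They coincide at (day 1, day 1), so the value is -5.

-5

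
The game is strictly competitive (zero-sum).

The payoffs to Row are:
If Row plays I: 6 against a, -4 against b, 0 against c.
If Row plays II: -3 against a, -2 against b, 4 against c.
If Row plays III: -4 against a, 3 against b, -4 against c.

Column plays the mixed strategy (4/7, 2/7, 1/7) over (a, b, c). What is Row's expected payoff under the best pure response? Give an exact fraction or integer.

16/7

I: (6)·(4/7) + (-4)·(2/7) + (0)·(1/7) = 16/7.
II: (-3)·(4/7) + (-2)·(2/7) + (4)·(1/7) = -12/7.
III: (-4)·(4/7) + (3)·(2/7) + (-4)·(1/7) = -2.
The best pure response is I with expected payoff 16/7.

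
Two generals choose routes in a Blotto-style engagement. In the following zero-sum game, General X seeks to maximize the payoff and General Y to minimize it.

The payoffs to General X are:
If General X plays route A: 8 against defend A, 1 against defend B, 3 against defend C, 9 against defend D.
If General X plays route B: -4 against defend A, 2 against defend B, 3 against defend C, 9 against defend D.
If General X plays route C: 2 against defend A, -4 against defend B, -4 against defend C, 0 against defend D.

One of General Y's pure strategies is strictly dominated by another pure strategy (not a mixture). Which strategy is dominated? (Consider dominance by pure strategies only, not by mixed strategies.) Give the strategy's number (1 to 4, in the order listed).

4

General Y prefers columns that give General X less. Compare defend D with defend B: 1 < 9, 2 < 9, -4 < 0.
So defend B strictly dominates defend D for General Y; defend D is strictly dominated.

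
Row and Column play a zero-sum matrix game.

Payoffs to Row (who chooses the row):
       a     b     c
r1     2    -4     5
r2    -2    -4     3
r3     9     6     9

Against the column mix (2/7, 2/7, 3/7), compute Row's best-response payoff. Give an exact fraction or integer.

57/7

r1: (2)·(2/7) + (-4)·(2/7) + (5)·(3/7) = 11/7.
r2: (-2)·(2/7) + (-4)·(2/7) + (3)·(3/7) = -3/7.
r3: (9)·(2/7) + (6)·(2/7) + (9)·(3/7) = 57/7.
The best pure response is r3 with expected payoff 57/7.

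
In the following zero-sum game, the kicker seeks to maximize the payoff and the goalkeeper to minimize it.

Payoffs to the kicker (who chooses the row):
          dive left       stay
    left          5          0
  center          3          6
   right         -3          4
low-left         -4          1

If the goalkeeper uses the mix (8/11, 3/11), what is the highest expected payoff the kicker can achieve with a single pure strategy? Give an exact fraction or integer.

42/11

left: (5)·(8/11) + (0)·(3/11) = 40/11.
center: (3)·(8/11) + (6)·(3/11) = 42/11.
right: (-3)·(8/11) + (4)·(3/11) = -12/11.
low-left: (-4)·(8/11) + (1)·(3/11) = -29/11.
The best pure response is center with expected payoff 42/11.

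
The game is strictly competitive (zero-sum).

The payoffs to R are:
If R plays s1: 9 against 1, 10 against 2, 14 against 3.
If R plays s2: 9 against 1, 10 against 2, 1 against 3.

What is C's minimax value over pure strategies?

9

The worst case (largest entry) in each column is 1: 9, 2: 10, 3: 14.
The best (smallest) of these is 9.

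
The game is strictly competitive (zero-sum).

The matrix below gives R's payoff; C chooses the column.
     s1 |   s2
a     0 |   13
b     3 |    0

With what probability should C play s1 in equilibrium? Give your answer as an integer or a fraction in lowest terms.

13/16

Row minima are 0 and 0, so R's maximin is 0; column maxima are 3 and 13, so C's minimax is 3. These differ, so the equilibrium is in mixed strategies.
Let C play s1 with probability q. R is indifferent when 13(1−q) = 3q, giving q = 13/16.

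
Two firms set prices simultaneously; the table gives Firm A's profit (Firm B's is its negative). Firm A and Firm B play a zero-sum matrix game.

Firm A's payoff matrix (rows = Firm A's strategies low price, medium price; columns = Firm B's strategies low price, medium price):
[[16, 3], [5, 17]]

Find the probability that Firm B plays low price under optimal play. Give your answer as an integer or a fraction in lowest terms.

14/25

Row minima are 3 and 5, so Firm A's maximin is 5; column maxima are 16 and 17, so Firm B's minimax is 16. These differ, so the equilibrium is in mixed strategies.
Let Firm B play low price with probability q. Firm A is indifferent when 16q + 3(1−q) = 5q + 17(1−q), giving q = 14/25.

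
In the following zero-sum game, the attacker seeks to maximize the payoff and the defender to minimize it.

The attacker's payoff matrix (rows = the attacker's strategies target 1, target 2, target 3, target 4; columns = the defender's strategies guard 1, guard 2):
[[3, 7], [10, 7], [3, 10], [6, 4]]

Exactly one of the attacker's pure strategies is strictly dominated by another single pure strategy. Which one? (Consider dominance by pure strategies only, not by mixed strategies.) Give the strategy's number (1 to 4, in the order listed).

Compare target 4 with target 2: 10 > 6, 7 > 4.
So target 2 strictly dominates target 4 for the attacker; target 4 is strictly dominated.

4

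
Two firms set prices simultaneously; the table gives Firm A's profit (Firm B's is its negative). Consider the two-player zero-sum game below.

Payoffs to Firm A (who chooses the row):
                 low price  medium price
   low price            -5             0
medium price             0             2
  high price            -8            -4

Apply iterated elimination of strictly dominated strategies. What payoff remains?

Row high price is strictly dominated by row low price (-5>-8, 0>-4); eliminate high price.
Column medium price is strictly dominated by low price for Firm B (-5<0, 0<2); eliminate medium price.
Row low price is strictly dominated by row medium price (0>-5); eliminate low price.
Only (medium price, low price) remains, with payoff 0.

0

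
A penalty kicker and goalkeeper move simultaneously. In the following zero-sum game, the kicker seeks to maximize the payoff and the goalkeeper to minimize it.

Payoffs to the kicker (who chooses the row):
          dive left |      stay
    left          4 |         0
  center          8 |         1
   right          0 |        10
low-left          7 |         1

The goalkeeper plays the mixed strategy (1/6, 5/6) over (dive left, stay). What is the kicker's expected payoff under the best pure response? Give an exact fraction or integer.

left: (4)·(1/6) + (0)·(5/6) = 2/3.
center: (8)·(1/6) + (1)·(5/6) = 13/6.
right: (0)·(1/6) + (10)·(5/6) = 25/3.
low-left: (7)·(1/6) + (1)·(5/6) = 2.
The best pure response is right with expected payoff 25/3.

25/3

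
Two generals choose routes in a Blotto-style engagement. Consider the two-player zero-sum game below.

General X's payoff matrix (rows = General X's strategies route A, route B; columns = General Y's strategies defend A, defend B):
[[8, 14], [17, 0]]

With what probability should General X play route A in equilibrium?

Row minima are 8 and 0, so General X's maximin is 8; column maxima are 17 and 14, so General Y's minimax is 14. These differ, so the equilibrium is in mixed strategies.
Let General X play route A with probability p. General Y is indifferent when 8p + 17(1−p) = 14p, giving p = 17/23.

17/23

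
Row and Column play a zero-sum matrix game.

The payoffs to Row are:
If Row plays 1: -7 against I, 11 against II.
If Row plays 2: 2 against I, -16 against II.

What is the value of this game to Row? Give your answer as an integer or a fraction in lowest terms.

-5/2

Row minima are -7 and -16, so Row's maximin is -7; column maxima are 2 and 11, so Column's minimax is 2. These differ, so the equilibrium is in mixed strategies.
Let Row play 1 with probability p. Column is indifferent when −7p + 2(1−p) = 11p − 16(1−p), giving p = 1/2.
Let Column play I with probability q. Row is indifferent when −7q + 11(1−q) = 2q − 16(1−q), giving q = 3/4.
The value is -7·(3/4) + (11)·(1/4) = -5/2.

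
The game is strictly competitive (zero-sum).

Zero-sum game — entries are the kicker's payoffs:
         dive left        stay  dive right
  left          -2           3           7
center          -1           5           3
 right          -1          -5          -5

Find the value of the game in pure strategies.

-1

Row minima: -2, -1, -5 → the kicker's maximin is -1.
Column maxima: -1, 5, 7 → the goalkeeper's minimax is -1.
They coincide at (center, dive left), so the value is -1.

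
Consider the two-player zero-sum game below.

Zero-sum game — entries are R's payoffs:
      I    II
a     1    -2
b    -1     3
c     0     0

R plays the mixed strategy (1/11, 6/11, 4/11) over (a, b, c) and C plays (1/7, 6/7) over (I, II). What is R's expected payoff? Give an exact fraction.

Against (1/7, 6/7), each row's expected payoff is a: -11/7; b: 17/7; c: 0.
Taking the (1/11, 6/11, 4/11)-weighted average: (1/11)·(-11/7) + (6/11)·(17/7) + (4/11)·(0) = 13/11.

13/11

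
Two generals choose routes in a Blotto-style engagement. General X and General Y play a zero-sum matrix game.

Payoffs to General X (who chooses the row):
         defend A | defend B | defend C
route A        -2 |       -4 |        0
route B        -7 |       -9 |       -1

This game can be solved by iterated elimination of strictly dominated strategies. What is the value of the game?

Row route B is strictly dominated by row route A (-2>-7, -4>-9, 0>-1); eliminate route B.
Column defend A is strictly dominated by defend B for General Y (-4<-2); eliminate defend A.
Column defend C is strictly dominated by defend B for General Y (-4<0); eliminate defend C.
Only (route A, defend B) remains, with payoff -4.

-4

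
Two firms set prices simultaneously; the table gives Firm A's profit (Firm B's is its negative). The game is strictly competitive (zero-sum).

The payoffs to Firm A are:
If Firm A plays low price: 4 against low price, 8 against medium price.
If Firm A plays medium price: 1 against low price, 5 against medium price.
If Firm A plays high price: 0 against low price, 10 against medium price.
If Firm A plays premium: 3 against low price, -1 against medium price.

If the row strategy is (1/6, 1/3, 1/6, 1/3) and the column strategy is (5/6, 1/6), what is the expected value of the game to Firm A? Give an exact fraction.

Against (5/6, 1/6), each row's expected payoff is low price: 14/3; medium price: 5/3; high price: 5/3; premium: 7/3.
Taking the (1/6, 1/3, 1/6, 1/3)-weighted average: (1/6)·(14/3) + (1/3)·(5/3) + (1/6)·(5/3) + (1/3)·(7/3) = 43/18.

43/18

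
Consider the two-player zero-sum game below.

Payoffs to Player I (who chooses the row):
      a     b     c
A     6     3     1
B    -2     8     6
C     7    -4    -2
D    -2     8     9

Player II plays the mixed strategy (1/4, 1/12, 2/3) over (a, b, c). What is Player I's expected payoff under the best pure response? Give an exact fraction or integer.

37/6

A: (6)·(1/4) + (3)·(1/12) + (1)·(2/3) = 29/12.
B: (-2)·(1/4) + (8)·(1/12) + (6)·(2/3) = 25/6.
C: (7)·(1/4) + (-4)·(1/12) + (-2)·(2/3) = 1/12.
D: (-2)·(1/4) + (8)·(1/12) + (9)·(2/3) = 37/6.
The best pure response is D with expected payoff 37/6.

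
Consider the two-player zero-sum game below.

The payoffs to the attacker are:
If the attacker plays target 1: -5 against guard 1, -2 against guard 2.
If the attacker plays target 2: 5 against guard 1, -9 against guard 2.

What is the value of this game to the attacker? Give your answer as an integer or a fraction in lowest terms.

Row minima are -5 and -9, so the attacker's maximin is -5; column maxima are 5 and -2, so the defender's minimax is -2. These differ, so the equilibrium is in mixed strategies.
Let the attacker play target 1 with probability p. The defender is indifferent when −5p + 5(1−p) = −2p − 9(1−p), giving p = 14/17.
Let the defender play guard 1 with probability q. The attacker is indifferent when −5q − 2(1−q) = 5q − 9(1−q), giving q = 7/17.
The value is -5·(7/17) + (-2)·(10/17) = -55/17.

-55/17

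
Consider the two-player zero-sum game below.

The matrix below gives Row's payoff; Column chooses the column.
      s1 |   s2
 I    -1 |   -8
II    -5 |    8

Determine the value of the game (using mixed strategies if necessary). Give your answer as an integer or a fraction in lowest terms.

-12/5

Row minima are -8 and -5, so Row's maximin is -5; column maxima are -1 and 8, so Column's minimax is -1. These differ, so the equilibrium is in mixed strategies.
Let Row play I with probability p. Column is indifferent when −p − 5(1−p) = −8p + 8(1−p), giving p = 13/20.
Let Column play s1 with probability q. Row is indifferent when −q − 8(1−q) = −5q + 8(1−q), giving q = 4/5.
The value is -1·(4/5) + (-8)·(1/5) = -12/5.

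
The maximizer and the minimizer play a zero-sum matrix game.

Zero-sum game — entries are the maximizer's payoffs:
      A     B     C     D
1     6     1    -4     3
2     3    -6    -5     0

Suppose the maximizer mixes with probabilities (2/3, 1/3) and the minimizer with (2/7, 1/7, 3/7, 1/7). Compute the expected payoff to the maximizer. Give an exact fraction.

Against (2/7, 1/7, 3/7, 1/7), each row's expected payoff is 1: 4/7; 2: -15/7.
Taking the (2/3, 1/3)-weighted average: (2/3)·(4/7) + (1/3)·(-15/7) = -1/3.

-1/3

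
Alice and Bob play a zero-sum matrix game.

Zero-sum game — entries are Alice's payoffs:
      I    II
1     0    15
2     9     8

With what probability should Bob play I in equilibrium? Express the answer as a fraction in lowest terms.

Row minima are 0 and 8, so Alice's maximin is 8; column maxima are 9 and 15, so Bob's minimax is 9. These differ, so the equilibrium is in mixed strategies.
Let Bob play I with probability q. Alice is indifferent when 15(1−q) = 9q + 8(1−q), giving q = 7/16.

7/16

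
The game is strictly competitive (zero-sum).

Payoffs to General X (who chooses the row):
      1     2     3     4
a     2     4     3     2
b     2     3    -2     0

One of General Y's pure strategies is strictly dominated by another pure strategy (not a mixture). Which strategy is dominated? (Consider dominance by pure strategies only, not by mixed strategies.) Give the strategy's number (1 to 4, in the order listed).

General Y prefers columns that give General X less. Compare 2 with 1: 2 < 4, 2 < 3.
So 1 strictly dominates 2 for General Y; 2 is strictly dominated.

2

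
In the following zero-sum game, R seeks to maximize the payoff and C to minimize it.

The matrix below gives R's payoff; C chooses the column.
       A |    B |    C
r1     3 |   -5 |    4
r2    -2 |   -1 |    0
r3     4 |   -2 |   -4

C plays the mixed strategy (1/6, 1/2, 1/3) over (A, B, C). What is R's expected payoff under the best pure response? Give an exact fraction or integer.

-2/3

r1: (3)·(1/6) + (-5)·(1/2) + (4)·(1/3) = -2/3.
r2: (-2)·(1/6) + (-1)·(1/2) + (0)·(1/3) = -5/6.
r3: (4)·(1/6) + (-2)·(1/2) + (-4)·(1/3) = -5/3.
The best pure response is r1 with expected payoff -2/3.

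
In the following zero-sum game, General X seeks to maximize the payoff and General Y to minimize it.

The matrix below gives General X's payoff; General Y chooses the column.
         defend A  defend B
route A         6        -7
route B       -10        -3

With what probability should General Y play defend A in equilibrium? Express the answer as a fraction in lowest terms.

Row minima are -7 and -10, so General X's maximin is -7; column maxima are 6 and -3, so General Y's minimax is -3. These differ, so the equilibrium is in mixed strategies.
Let General Y play defend A with probability q. General X is indifferent when 6q − 7(1−q) = −10q − 3(1−q), giving q = 1/5.

1/5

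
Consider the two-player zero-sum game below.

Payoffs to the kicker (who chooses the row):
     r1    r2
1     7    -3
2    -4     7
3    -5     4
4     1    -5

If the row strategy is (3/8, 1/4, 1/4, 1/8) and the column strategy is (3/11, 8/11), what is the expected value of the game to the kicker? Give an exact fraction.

19/22

Against (3/11, 8/11), each row's expected payoff is 1: -3/11; 2: 4; 3: 17/11; 4: -37/11.
Taking the (3/8, 1/4, 1/4, 1/8)-weighted average: (3/8)·(-3/11) + (1/4)·(4) + (1/4)·(17/11) + (1/8)·(-37/11) = 19/22.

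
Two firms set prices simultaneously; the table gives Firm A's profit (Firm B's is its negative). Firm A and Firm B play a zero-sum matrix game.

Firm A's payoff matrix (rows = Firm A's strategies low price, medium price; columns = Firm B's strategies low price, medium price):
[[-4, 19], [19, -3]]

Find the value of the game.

Row minima are -4 and -3, so Firm A's maximin is -3; column maxima are 19 and 19, so Firm B's minimax is 19. These differ, so the equilibrium is in mixed strategies.
Let Firm A play low price with probability p. Firm B is indifferent when −4p + 19(1−p) = 19p − 3(1−p), giving p = 22/45.
Let Firm B play low price with probability q. Firm A is indifferent when −4q + 19(1−q) = 19q − 3(1−q), giving q = 22/45.
The value is -4·(22/45) + (19)·(23/45) = 349/45.

349/45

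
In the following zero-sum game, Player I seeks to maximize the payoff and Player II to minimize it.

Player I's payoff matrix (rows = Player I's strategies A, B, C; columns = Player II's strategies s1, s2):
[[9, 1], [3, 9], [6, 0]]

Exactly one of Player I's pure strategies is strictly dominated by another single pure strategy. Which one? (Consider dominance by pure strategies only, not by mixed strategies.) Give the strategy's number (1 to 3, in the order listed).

3

Compare C with A: 9 > 6, 1 > 0.
So A strictly dominates C for Player I; C is strictly dominated.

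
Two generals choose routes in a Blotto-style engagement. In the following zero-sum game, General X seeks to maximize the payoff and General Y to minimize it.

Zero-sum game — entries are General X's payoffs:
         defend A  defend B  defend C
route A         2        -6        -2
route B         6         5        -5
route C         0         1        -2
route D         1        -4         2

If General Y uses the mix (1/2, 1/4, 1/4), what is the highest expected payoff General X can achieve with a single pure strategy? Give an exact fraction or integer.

route A: (2)·(1/2) + (-6)·(1/4) + (-2)·(1/4) = -1.
route B: (6)·(1/2) + (5)·(1/4) + (-5)·(1/4) = 3.
route C: (0)·(1/2) + (1)·(1/4) + (-2)·(1/4) = -1/4.
route D: (1)·(1/2) + (-4)·(1/4) + (2)·(1/4) = 0.
The best pure response is route B with expected payoff 3.

3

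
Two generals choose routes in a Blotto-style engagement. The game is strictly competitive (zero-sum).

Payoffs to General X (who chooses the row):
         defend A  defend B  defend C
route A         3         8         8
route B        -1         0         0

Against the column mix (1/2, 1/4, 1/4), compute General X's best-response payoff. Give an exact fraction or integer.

route A: (3)·(1/2) + (8)·(1/4) + (8)·(1/4) = 11/2.
route B: (-1)·(1/2) + (0)·(1/4) + (0)·(1/4) = -1/2.
The best pure response is route A with expected payoff 11/2.

11/2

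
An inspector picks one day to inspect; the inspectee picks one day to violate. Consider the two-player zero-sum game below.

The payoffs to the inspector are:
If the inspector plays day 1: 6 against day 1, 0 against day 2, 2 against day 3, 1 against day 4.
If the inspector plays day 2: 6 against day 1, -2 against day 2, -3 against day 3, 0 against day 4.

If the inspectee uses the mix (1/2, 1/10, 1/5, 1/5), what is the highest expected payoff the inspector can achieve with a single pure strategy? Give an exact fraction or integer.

day 1: (6)·(1/2) + (0)·(1/10) + (2)·(1/5) + (1)·(1/5) = 18/5.
day 2: (6)·(1/2) + (-2)·(1/10) + (-3)·(1/5) + (0)·(1/5) = 11/5.
The best pure response is day 1 with expected payoff 18/5.

18/5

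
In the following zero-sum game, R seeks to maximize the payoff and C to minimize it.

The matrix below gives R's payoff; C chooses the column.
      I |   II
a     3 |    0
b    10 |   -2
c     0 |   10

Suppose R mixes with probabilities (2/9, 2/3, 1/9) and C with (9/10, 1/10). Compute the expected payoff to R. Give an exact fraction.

296/45

Against (9/10, 1/10), each row's expected payoff is a: 27/10; b: 44/5; c: 1.
Taking the (2/9, 2/3, 1/9)-weighted average: (2/9)·(27/10) + (2/3)·(44/5) + (1/9)·(1) = 296/45.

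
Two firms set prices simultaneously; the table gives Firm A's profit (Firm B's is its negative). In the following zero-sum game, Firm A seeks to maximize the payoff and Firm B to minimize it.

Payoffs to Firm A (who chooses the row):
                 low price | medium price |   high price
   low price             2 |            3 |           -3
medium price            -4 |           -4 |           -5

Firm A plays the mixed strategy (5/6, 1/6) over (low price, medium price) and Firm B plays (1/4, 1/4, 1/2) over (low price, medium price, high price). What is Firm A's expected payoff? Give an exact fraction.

-23/24

Against (1/4, 1/4, 1/2), each row's expected payoff is low price: -1/4; medium price: -9/2.
Taking the (5/6, 1/6)-weighted average: (5/6)·(-1/4) + (1/6)·(-9/2) = -23/24.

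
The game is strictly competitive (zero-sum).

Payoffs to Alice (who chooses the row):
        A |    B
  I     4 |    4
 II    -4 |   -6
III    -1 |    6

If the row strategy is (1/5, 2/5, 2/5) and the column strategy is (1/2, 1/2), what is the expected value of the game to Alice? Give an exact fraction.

-1/5

Against (1/2, 1/2), each row's expected payoff is I: 4; II: -5; III: 5/2.
Taking the (1/5, 2/5, 2/5)-weighted average: (1/5)·(4) + (2/5)·(-5) + (2/5)·(5/2) = -1/5.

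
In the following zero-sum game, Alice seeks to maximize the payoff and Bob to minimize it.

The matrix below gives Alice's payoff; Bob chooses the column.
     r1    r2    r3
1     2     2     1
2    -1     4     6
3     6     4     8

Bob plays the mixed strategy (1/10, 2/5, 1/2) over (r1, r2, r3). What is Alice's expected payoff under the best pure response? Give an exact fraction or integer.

1: (2)·(1/10) + (2)·(2/5) + (1)·(1/2) = 3/2.
2: (-1)·(1/10) + (4)·(2/5) + (6)·(1/2) = 9/2.
3: (6)·(1/10) + (4)·(2/5) + (8)·(1/2) = 31/5.
The best pure response is 3 with expected payoff 31/5.

31/5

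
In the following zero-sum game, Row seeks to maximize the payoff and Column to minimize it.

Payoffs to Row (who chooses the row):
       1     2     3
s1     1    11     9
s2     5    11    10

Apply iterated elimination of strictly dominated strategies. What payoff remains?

5

Column 2 is strictly dominated by 1 for Column (1<11, 5<11); eliminate 2.
Row s1 is strictly dominated by row s2 (5>1, 10>9); eliminate s1.
Column 3 is strictly dominated by 1 for Column (5<10); eliminate 3.
Only (s2, 1) remains, with payoff 5.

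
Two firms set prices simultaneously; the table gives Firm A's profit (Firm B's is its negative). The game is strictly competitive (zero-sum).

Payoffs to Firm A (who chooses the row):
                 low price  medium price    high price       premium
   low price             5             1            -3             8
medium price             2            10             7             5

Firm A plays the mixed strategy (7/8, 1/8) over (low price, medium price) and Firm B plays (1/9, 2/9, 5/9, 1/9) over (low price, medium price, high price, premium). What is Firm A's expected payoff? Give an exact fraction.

31/36

Against (1/9, 2/9, 5/9, 1/9), each row's expected payoff is low price: 0; medium price: 62/9.
Taking the (7/8, 1/8)-weighted average: (7/8)·(0) + (1/8)·(62/9) = 31/36.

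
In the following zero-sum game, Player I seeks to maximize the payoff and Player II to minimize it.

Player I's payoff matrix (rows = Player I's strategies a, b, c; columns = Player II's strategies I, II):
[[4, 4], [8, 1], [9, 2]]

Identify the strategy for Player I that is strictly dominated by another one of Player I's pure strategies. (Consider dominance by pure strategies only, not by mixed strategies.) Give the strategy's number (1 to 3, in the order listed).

Compare b with c: 9 > 8, 2 > 1.
So c strictly dominates b for Player I; b is strictly dominated.

2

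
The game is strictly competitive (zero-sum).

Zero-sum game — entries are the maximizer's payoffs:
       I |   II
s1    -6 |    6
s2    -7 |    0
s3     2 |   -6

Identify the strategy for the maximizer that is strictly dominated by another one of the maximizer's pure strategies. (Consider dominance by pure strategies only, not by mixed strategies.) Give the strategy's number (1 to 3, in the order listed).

Compare s2 with s1: -6 > -7, 6 > 0.
So s1 strictly dominates s2 for the maximizer; s2 is strictly dominated.

2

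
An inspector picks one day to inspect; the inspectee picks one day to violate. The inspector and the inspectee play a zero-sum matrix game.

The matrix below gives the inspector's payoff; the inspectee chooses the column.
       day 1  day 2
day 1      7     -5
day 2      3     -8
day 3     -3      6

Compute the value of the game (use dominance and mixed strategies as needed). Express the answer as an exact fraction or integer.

Row day 2 is strictly dominated by row day 1, so the inspector never plays it.
The remaining 2×2 game on (day 1, day 3) × (day 1, day 2) has no saddle point. Let the inspector play day 1 with probability p; indifference gives 7p − 3(1−p) = −5p + 6(1−p), so p = 3/7.
Similarly the inspectee's optimal q on day 1 is 11/21, and the value is 7·(11/21) + (-5)·(10/21) = 9/7.

9/7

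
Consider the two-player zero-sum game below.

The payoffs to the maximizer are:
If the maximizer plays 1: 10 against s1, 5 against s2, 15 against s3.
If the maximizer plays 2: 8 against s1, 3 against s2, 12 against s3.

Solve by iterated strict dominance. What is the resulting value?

Row 2 is strictly dominated by row 1 (10>8, 5>3, 15>12); eliminate 2.
Column s3 is strictly dominated by s1 for the minimizer (10<15); eliminate s3.
Column s1 is strictly dominated by s2 for the minimizer (5<10); eliminate s1.
Only (1, s2) remains, with payoff 5.

5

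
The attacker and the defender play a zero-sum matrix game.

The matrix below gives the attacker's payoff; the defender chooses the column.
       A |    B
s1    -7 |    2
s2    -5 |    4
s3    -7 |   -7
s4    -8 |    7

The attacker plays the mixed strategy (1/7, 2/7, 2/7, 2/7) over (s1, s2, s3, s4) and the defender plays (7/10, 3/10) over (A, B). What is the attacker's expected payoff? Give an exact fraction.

-299/70

Against (7/10, 3/10), each row's expected payoff is s1: -43/10; s2: -23/10; s3: -7; s4: -7/2.
Taking the (1/7, 2/7, 2/7, 2/7)-weighted average: (1/7)·(-43/10) + (2/7)·(-23/10) + (2/7)·(-7) + (2/7)·(-7/2) = -299/70.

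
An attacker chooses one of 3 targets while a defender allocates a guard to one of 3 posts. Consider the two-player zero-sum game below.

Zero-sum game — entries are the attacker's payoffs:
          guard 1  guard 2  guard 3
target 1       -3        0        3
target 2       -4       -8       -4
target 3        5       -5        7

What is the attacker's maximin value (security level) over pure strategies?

The worst-case payoff for each row is target 1: -3, target 2: -8, target 3: -5.
The best of these is -3.

-3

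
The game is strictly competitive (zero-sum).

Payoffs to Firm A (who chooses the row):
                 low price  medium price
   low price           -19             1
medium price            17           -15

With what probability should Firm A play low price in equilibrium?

8/13

Row minima are -19 and -15, so Firm A's maximin is -15; column maxima are 17 and 1, so Firm B's minimax is 1. These differ, so the equilibrium is in mixed strategies.
Let Firm A play low price with probability p. Firm B is indifferent when −19p + 17(1−p) = p − 15(1−p), giving p = 8/13.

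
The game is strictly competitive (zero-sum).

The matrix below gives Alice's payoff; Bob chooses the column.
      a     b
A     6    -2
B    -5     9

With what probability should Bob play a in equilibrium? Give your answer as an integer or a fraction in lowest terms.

1/2

Row minima are -2 and -5, so Alice's maximin is -2; column maxima are 6 and 9, so Bob's minimax is 6. These differ, so the equilibrium is in mixed strategies.
Let Bob play a with probability q. Alice is indifferent when 6q − 2(1−q) = −5q + 9(1−q), giving q = 1/2.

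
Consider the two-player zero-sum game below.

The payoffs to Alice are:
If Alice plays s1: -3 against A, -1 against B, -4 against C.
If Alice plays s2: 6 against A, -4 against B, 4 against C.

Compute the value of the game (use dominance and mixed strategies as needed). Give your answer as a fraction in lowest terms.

-20/11

Column A is strictly dominated by C for Bob (it gives Alice more in every row).
The remaining 2×2 game on (s1, s2) × (B, C) has no saddle point. Let Alice play s1 with probability p; indifference gives −p − 4(1−p) = −4p + 4(1−p), so p = 8/11.
Similarly Bob's optimal q on B is 8/11, and the value is -1·(8/11) + (-4)·(3/11) = -20/11.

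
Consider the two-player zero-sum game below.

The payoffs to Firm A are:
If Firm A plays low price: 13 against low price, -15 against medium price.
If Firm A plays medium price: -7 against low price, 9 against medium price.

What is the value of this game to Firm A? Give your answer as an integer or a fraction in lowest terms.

Row minima are -15 and -7, so Firm A's maximin is -7; column maxima are 13 and 9, so Firm B's minimax is 9. These differ, so the equilibrium is in mixed strategies.
Let Firm A play low price with probability p. Firm B is indifferent when 13p − 7(1−p) = −15p + 9(1−p), giving p = 4/11.
Let Firm B play low price with probability q. Firm A is indifferent when 13q − 15(1−q) = −7q + 9(1−q), giving q = 6/11.
The value is 13·(6/11) + (-15)·(5/11) = 3/11.

3/11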